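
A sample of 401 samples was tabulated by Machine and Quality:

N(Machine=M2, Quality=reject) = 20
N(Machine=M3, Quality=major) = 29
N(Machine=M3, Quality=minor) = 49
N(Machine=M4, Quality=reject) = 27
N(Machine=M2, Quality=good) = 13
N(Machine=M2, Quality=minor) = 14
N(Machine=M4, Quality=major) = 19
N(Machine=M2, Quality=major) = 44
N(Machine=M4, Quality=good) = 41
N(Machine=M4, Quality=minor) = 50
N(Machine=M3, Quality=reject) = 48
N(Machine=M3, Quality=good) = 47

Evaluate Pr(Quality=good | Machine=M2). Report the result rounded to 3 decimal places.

Total with Machine=M2: 13 + 14 + 44 + 20 = 91.
P(Quality=good | Machine=M2) = 13/91 = 0.143.

0.143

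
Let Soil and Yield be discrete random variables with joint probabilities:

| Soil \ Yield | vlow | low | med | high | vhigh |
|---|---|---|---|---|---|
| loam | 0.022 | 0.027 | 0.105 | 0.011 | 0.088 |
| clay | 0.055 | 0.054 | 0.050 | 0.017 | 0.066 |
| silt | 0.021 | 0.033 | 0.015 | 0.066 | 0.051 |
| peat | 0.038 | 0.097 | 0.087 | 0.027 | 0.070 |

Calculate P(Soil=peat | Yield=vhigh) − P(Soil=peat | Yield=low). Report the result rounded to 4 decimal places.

-0.2052

P(Yield=vhigh) = 0.088 + 0.066 + 0.051 + 0.070 = 0.275; P(Soil=peat | Yield=vhigh) = 0.070/0.275 = 0.25455.
P(Yield=low) = 0.027 + 0.054 + 0.033 + 0.097 = 0.211; P(Soil=peat | Yield=low) = 0.097/0.211 = 0.45972.
Difference = -0.2052.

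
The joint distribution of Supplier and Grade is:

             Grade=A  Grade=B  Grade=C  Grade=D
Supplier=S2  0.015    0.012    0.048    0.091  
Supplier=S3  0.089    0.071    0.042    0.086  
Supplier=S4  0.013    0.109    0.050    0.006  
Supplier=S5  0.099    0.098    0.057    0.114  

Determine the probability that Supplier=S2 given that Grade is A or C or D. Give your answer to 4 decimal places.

P(Grade=A) = 0.015 + 0.089 + 0.013 + 0.099 = 0.216.
P(Grade=C) = 0.048 + 0.042 + 0.050 + 0.057 = 0.197.
P(Grade=D) = 0.091 + 0.086 + 0.006 + 0.114 = 0.297.
P(Grade ∈ {A, C, D}) = 0.216 + 0.197 + 0.297 = 0.710; P(Supplier=S2, Grade ∈ {A, C, D}) = 0.015 + 0.048 + 0.091 = 0.154.
P(Supplier=S2 | Grade ∈ {A, C, D}) = 0.154/0.710 = 0.2169.

0.2169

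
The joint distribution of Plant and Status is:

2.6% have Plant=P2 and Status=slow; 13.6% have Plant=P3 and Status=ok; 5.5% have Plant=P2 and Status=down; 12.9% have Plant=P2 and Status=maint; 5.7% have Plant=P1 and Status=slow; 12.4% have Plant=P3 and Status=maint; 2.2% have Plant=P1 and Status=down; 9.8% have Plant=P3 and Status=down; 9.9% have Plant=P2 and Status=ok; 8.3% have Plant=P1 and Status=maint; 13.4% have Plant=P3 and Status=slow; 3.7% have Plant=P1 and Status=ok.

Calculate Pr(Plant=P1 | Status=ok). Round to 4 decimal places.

P(Status=ok) = 0.037 + 0.099 + 0.136 = 0.272.
P(Plant=P1 | Status=ok) = 0.037/0.272 = 0.1360.

0.1360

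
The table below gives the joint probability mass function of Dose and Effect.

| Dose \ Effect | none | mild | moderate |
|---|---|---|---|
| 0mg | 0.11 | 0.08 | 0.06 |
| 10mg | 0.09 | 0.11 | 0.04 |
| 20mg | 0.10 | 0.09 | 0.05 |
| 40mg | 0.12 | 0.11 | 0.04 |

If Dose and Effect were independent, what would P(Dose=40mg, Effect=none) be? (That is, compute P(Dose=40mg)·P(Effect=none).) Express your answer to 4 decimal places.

P(Dose=40mg) = 0.12 + 0.11 + 0.04 = 0.27.
P(Effect=none) = 0.11 + 0.09 + 0.10 + 0.12 = 0.42.
Product: 0.27 × 0.42 = 0.1134.

0.1134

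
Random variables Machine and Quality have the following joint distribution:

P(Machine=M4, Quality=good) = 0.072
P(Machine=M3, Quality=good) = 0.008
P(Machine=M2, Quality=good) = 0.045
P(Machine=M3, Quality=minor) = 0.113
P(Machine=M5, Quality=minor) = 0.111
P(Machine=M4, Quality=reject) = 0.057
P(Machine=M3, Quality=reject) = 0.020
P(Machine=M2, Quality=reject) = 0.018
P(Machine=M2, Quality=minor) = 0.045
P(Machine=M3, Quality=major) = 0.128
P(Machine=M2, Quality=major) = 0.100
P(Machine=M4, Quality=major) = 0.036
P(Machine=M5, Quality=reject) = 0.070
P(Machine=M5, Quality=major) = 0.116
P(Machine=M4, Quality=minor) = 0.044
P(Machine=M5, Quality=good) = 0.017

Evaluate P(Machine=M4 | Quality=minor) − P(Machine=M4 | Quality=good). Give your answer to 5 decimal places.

P(Quality=minor) = 0.045 + 0.113 + 0.044 + 0.111 = 0.313; P(Machine=M4 | Quality=minor) = 0.044/0.313 = 0.140575.
P(Quality=good) = 0.045 + 0.008 + 0.072 + 0.017 = 0.142; P(Machine=M4 | Quality=good) = 0.072/0.142 = 0.507042.
Difference = -0.36647.

-0.36647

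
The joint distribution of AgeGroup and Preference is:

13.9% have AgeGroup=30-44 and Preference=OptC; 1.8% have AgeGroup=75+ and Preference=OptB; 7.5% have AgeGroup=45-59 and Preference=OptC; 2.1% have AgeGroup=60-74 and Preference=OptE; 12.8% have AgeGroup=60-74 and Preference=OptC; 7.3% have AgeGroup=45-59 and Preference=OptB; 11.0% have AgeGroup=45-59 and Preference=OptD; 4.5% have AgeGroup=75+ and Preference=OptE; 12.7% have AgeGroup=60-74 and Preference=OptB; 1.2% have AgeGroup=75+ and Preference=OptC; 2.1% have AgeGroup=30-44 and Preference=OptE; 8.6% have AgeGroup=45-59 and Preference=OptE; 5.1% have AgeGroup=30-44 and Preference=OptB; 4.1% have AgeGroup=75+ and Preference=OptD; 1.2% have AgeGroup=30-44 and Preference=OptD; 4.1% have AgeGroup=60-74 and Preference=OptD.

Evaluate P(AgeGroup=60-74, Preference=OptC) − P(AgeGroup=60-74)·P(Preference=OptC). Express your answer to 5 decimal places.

0.01578

P(AgeGroup=60-74) = 0.127 + 0.128 + 0.041 + 0.021 = 0.317.
P(Preference=OptC) = 0.139 + 0.075 + 0.128 + 0.012 = 0.354.
P(AgeGroup=60-74, Preference=OptC) − P(AgeGroup=60-74)P(Preference=OptC) = 0.128 − 0.317×0.354 = 0.01578.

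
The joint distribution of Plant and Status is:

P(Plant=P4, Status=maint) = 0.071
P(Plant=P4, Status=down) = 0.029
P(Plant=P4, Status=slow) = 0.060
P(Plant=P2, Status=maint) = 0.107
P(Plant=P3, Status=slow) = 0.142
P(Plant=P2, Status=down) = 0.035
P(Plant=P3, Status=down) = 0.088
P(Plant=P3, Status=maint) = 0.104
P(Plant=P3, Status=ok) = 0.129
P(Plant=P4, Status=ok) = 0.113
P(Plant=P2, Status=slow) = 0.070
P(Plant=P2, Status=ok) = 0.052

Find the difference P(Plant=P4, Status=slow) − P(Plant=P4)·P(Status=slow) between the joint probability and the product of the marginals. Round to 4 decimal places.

P(Plant=P4) = 0.113 + 0.060 + 0.029 + 0.071 = 0.273.
P(Status=slow) = 0.070 + 0.142 + 0.060 = 0.272.
P(Plant=P4, Status=slow) − P(Plant=P4)P(Status=slow) = 0.060 − 0.273×0.272 = -0.0143.

-0.0143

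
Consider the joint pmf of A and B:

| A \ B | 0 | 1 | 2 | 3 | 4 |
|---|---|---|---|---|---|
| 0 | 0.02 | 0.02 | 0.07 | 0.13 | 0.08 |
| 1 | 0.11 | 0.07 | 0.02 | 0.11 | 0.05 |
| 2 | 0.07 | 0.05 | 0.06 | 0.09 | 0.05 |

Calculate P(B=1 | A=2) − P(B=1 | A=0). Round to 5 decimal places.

0.09375

P(A=2) = 0.07 + 0.05 + 0.06 + 0.09 + 0.05 = 0.32; P(B=1 | A=2) = 0.05/0.32 = 0.156250.
P(A=0) = 0.02 + 0.02 + 0.07 + 0.13 + 0.08 = 0.32; P(B=1 | A=0) = 0.02/0.32 = 0.062500.
Difference = 0.09375.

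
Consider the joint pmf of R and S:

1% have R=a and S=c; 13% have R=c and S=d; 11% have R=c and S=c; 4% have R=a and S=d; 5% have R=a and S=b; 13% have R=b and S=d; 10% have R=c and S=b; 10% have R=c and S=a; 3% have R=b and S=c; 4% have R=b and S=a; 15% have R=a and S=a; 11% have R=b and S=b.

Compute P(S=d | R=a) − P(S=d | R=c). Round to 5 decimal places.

P(R=a) = 0.15 + 0.05 + 0.01 + 0.04 = 0.25; P(S=d | R=a) = 0.04/0.25 = 0.160000.
P(R=c) = 0.10 + 0.10 + 0.11 + 0.13 = 0.44; P(S=d | R=c) = 0.13/0.44 = 0.295455.
Difference = -0.13545.

-0.13545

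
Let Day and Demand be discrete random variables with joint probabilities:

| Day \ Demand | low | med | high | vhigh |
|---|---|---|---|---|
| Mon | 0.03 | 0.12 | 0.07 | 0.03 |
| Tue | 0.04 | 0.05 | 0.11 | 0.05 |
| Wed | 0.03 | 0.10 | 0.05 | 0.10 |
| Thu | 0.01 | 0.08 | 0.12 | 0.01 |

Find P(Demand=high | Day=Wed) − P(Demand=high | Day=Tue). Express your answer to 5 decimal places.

-0.26143

P(Day=Wed) = 0.03 + 0.10 + 0.05 + 0.10 = 0.28; P(Demand=high | Day=Wed) = 0.05/0.28 = 0.178571.
P(Day=Tue) = 0.04 + 0.05 + 0.11 + 0.05 = 0.25; P(Demand=high | Day=Tue) = 0.11/0.25 = 0.440000.
Difference = -0.26143.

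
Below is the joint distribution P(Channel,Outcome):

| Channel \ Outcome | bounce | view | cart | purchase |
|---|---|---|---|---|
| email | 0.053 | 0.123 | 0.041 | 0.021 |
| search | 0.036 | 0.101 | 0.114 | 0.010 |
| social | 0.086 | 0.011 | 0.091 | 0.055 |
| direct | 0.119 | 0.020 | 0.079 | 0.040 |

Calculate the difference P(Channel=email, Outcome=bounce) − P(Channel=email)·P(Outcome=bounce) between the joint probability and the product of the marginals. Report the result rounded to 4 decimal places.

-0.0170

P(Channel=email) = 0.053 + 0.123 + 0.041 + 0.021 = 0.238.
P(Outcome=bounce) = 0.053 + 0.036 + 0.086 + 0.119 = 0.294.
P(Channel=email, Outcome=bounce) − P(Channel=email)P(Outcome=bounce) = 0.053 − 0.238×0.294 = -0.0170.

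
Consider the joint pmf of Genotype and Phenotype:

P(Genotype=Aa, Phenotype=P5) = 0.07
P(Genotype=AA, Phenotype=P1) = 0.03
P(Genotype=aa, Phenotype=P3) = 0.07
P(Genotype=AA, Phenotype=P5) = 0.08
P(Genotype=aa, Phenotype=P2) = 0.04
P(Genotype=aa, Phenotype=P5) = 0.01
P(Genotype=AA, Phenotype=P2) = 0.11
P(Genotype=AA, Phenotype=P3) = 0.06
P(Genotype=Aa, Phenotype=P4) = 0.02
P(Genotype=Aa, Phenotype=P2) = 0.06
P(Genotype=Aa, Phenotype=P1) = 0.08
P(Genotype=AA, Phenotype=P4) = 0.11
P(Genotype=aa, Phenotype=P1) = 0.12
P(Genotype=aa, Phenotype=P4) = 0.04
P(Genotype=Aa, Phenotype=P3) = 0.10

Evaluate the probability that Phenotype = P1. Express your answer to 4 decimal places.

P(Phenotype=P1) = 0.03 + 0.08 + 0.12 = 0.23.

0.2300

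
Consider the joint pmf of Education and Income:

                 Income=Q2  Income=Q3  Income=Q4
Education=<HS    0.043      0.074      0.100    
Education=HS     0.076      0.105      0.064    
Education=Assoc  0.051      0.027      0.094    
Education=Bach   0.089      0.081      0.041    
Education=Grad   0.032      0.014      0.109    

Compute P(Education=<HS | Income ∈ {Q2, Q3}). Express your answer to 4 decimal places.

P(Income=Q2) = 0.043 + 0.076 + 0.051 + 0.089 + 0.032 = 0.291.
P(Income=Q3) = 0.074 + 0.105 + 0.027 + 0.081 + 0.014 = 0.301.
P(Income ∈ {Q2, Q3}) = 0.291 + 0.301 = 0.592; P(Education=<HS, Income ∈ {Q2, Q3}) = 0.043 + 0.074 = 0.117.
P(Education=<HS | Income ∈ {Q2, Q3}) = 0.117/0.592 = 0.1976.

0.1976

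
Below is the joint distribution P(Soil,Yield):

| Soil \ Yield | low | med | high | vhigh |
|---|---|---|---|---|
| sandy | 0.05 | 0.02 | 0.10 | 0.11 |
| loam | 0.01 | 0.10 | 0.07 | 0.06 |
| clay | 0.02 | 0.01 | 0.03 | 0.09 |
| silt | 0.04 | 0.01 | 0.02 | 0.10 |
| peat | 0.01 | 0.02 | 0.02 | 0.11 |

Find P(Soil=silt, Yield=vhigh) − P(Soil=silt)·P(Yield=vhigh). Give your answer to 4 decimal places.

0.0201

P(Soil=silt) = 0.04 + 0.01 + 0.02 + 0.10 = 0.17.
P(Yield=vhigh) = 0.11 + 0.06 + 0.09 + 0.10 + 0.11 = 0.47.
P(Soil=silt, Yield=vhigh) − P(Soil=silt)P(Yield=vhigh) = 0.10 − 0.17×0.47 = 0.0201.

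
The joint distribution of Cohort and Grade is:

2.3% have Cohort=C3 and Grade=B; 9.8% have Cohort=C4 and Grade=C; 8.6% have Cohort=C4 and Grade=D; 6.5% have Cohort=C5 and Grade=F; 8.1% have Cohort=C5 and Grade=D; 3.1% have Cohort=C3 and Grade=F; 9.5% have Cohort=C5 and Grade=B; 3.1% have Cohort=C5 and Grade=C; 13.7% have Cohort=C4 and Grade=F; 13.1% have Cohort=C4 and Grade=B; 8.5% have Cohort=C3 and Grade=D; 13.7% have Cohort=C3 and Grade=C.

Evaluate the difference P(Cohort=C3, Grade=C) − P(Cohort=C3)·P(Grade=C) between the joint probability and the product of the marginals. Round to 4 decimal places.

0.0636

P(Cohort=C3) = 0.023 + 0.137 + 0.085 + 0.031 = 0.276.
P(Grade=C) = 0.137 + 0.098 + 0.031 = 0.266.
P(Cohort=C3, Grade=C) − P(Cohort=C3)P(Grade=C) = 0.137 − 0.276×0.266 = 0.0636.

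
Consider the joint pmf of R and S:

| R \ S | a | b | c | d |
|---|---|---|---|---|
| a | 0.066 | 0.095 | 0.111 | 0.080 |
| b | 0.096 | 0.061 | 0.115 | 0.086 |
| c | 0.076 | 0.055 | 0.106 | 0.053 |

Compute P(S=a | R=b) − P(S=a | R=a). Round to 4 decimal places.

P(R=b) = 0.096 + 0.061 + 0.115 + 0.086 = 0.358; P(S=a | R=b) = 0.096/0.358 = 0.26816.
P(R=a) = 0.066 + 0.095 + 0.111 + 0.080 = 0.352; P(S=a | R=a) = 0.066/0.352 = 0.18750.
Difference = 0.0807.

0.0807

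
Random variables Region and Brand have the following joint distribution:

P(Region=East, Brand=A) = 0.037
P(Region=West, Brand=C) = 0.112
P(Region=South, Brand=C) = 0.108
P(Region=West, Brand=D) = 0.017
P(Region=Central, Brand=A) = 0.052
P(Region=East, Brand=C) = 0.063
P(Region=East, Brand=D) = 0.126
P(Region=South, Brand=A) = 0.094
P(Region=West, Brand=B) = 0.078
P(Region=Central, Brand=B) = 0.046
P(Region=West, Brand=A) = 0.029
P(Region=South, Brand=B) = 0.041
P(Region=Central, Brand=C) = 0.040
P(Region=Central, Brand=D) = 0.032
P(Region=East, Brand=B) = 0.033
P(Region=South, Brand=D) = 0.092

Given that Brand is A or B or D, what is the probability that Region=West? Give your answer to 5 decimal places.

P(Brand=A) = 0.094 + 0.037 + 0.029 + 0.052 = 0.212.
P(Brand=B) = 0.041 + 0.033 + 0.078 + 0.046 = 0.198.
P(Brand=D) = 0.092 + 0.126 + 0.017 + 0.032 = 0.267.
P(Brand ∈ {A, B, D}) = 0.212 + 0.198 + 0.267 = 0.677; P(Region=West, Brand ∈ {A, B, D}) = 0.029 + 0.078 + 0.017 = 0.124.
P(Region=West | Brand ∈ {A, B, D}) = 0.124/0.677 = 0.18316.

0.18316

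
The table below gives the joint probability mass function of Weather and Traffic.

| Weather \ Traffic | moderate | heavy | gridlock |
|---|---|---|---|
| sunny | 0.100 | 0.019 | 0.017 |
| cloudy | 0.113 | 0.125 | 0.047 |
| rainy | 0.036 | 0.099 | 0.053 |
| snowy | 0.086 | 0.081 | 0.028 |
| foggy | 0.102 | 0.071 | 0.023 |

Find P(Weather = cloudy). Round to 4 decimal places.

P(Weather=cloudy) = 0.113 + 0.125 + 0.047 = 0.285.

0.2850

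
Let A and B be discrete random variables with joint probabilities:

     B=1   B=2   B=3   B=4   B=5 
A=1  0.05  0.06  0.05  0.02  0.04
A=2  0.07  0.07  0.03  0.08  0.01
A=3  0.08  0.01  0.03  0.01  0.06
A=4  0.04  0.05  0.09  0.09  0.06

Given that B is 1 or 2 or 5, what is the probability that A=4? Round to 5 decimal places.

P(B=1) = 0.05 + 0.07 + 0.08 + 0.04 = 0.24.
P(B=2) = 0.06 + 0.07 + 0.01 + 0.05 = 0.19.
P(B=5) = 0.04 + 0.01 + 0.06 + 0.06 = 0.17.
P(B ∈ {1, 2, 5}) = 0.24 + 0.19 + 0.17 = 0.60; P(A=4, B ∈ {1, 2, 5}) = 0.04 + 0.05 + 0.06 = 0.15.
P(A=4 | B ∈ {1, 2, 5}) = 0.15/0.60 = 0.25000.

0.25000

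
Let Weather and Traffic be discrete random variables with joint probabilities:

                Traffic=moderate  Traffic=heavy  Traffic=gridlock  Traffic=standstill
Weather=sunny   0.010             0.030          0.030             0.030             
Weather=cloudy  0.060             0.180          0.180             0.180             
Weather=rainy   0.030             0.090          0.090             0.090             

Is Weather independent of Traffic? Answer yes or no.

yes

Every cell satisfies P(Weather,Traffic) = P(Weather)·P(Traffic). For instance P(Weather=sunny) = 0.100, P(Traffic=gridlock) = 0.300, and 0.100×0.300 = 0.030 matches the joint entry. So Weather and Traffic are independent.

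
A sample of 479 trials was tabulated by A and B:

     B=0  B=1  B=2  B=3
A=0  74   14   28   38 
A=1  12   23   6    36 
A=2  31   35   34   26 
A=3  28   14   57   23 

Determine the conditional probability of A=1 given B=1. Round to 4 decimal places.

0.2674

Total with B=1: 14 + 23 + 35 + 14 = 86.
P(A=1 | B=1) = 23/86 = 0.2674.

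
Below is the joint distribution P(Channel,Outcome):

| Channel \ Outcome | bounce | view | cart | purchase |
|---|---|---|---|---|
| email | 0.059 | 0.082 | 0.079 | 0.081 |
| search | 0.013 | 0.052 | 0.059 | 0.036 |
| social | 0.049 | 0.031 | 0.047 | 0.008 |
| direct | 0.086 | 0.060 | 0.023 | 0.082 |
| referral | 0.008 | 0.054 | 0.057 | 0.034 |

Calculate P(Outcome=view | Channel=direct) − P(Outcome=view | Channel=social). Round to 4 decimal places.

0.0094

P(Channel=direct) = 0.086 + 0.060 + 0.023 + 0.082 = 0.251; P(Outcome=view | Channel=direct) = 0.060/0.251 = 0.23904.
P(Channel=social) = 0.049 + 0.031 + 0.047 + 0.008 = 0.135; P(Outcome=view | Channel=social) = 0.031/0.135 = 0.22963.
Difference = 0.0094.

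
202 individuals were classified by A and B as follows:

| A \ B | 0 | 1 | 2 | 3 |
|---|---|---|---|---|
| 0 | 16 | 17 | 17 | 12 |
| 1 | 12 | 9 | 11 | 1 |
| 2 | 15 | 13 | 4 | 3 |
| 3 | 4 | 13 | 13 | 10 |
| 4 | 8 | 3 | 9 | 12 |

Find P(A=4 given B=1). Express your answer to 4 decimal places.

Total with B=1: 17 + 9 + 13 + 13 + 3 = 55.
P(A=4 | B=1) = 3/55 = 0.0545.

0.0545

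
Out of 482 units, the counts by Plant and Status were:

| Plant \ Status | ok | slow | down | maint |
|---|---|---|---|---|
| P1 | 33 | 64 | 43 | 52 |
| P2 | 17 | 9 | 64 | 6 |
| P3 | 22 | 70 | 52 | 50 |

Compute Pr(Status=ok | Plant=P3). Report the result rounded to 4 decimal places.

0.1134

Total with Plant=P3: 22 + 70 + 52 + 50 = 194.
P(Status=ok | Plant=P3) = 22/194 = 0.1134.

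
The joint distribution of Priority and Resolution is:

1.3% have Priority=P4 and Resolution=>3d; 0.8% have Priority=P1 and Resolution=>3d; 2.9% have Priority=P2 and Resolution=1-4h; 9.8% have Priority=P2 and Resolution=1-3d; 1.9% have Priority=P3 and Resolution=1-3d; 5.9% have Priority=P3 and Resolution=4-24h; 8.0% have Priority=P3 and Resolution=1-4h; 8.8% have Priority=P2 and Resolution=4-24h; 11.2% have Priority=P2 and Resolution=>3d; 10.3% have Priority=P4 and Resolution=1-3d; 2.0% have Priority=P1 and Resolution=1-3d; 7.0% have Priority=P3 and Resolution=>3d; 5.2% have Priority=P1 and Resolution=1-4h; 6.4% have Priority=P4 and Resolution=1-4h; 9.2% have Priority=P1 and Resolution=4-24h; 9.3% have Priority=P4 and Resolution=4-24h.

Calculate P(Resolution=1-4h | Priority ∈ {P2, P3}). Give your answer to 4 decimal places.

P(Priority=P2) = 0.029 + 0.088 + 0.098 + 0.112 = 0.327.
P(Priority=P3) = 0.080 + 0.059 + 0.019 + 0.070 = 0.228.
P(Priority ∈ {P2, P3}) = 0.327 + 0.228 = 0.555; P(Resolution=1-4h, Priority ∈ {P2, P3}) = 0.029 + 0.080 = 0.109.
P(Resolution=1-4h | Priority ∈ {P2, P3}) = 0.109/0.555 = 0.1964.

0.1964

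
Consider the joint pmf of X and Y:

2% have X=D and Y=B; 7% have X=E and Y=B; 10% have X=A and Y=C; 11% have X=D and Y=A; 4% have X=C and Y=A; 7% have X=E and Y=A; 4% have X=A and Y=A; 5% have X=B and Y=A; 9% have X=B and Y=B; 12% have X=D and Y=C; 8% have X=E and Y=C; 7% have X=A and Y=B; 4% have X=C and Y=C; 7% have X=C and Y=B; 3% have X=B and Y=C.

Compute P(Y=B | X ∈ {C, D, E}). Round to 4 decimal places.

P(X=C) = 0.04 + 0.07 + 0.04 = 0.15.
P(X=D) = 0.11 + 0.02 + 0.12 = 0.25.
P(X=E) = 0.07 + 0.07 + 0.08 = 0.22.
P(X ∈ {C, D, E}) = 0.15 + 0.25 + 0.22 = 0.62; P(Y=B, X ∈ {C, D, E}) = 0.07 + 0.02 + 0.07 = 0.16.
P(Y=B | X ∈ {C, D, E}) = 0.16/0.62 = 0.2581.

0.2581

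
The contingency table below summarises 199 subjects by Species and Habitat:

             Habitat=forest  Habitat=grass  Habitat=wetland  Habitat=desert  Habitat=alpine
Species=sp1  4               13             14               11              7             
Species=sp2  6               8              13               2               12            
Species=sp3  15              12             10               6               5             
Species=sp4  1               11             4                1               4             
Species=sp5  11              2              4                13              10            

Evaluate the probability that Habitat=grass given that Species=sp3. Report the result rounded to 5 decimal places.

0.25000

Total with Species=sp3: 15 + 12 + 10 + 6 + 5 = 48.
P(Habitat=grass | Species=sp3) = 12/48 = 0.25000.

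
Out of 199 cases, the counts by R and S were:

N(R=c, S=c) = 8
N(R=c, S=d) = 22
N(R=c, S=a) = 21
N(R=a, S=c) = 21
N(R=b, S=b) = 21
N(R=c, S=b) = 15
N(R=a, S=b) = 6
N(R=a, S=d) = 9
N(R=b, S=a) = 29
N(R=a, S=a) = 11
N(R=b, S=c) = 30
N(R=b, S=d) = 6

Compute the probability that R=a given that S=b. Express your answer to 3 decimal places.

0.143

Total with S=b: 6 + 21 + 15 = 42.
P(R=a | S=b) = 6/42 = 0.143.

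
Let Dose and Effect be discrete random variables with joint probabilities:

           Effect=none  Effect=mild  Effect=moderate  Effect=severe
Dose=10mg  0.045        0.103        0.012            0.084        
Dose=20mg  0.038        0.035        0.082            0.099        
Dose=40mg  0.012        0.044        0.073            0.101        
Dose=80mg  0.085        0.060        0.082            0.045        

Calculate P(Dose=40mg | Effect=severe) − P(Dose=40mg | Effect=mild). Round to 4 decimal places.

P(Effect=severe) = 0.084 + 0.099 + 0.101 + 0.045 = 0.329; P(Dose=40mg | Effect=severe) = 0.101/0.329 = 0.30699.
P(Effect=mild) = 0.103 + 0.035 + 0.044 + 0.060 = 0.242; P(Dose=40mg | Effect=mild) = 0.044/0.242 = 0.18182.
Difference = 0.1252.

0.1252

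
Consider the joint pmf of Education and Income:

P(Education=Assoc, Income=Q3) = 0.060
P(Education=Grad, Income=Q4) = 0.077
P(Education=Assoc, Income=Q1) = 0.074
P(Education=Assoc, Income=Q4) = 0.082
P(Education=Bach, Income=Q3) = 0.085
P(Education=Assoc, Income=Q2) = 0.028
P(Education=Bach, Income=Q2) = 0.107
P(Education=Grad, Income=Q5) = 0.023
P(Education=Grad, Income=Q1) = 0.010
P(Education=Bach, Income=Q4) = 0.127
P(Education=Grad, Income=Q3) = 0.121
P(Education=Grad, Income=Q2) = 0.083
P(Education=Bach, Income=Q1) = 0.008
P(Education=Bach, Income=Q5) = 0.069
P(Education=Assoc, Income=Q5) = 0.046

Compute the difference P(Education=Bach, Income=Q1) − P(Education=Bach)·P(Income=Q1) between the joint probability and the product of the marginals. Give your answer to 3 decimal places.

-0.028

P(Education=Bach) = 0.008 + 0.107 + 0.085 + 0.127 + 0.069 = 0.396.
P(Income=Q1) = 0.074 + 0.008 + 0.010 = 0.092.
P(Education=Bach, Income=Q1) − P(Education=Bach)P(Income=Q1) = 0.008 − 0.396×0.092 = -0.028.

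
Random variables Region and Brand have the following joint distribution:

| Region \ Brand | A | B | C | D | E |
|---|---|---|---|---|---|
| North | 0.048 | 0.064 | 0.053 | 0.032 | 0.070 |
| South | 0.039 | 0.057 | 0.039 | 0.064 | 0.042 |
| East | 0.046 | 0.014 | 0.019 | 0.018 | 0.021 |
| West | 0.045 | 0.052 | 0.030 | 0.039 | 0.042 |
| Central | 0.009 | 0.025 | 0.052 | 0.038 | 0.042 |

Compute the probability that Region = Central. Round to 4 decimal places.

0.1660

P(Region=Central) = 0.009 + 0.025 + 0.052 + 0.038 + 0.042 = 0.166.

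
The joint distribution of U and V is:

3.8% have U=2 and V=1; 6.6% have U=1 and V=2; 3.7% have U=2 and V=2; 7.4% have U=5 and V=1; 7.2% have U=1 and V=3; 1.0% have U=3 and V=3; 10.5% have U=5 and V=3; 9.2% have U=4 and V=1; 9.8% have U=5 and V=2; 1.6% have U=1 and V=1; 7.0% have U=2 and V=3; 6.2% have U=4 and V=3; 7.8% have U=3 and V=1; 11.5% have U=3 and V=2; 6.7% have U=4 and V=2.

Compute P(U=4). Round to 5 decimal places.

0.22100

P(U=4) = 0.092 + 0.067 + 0.062 = 0.221.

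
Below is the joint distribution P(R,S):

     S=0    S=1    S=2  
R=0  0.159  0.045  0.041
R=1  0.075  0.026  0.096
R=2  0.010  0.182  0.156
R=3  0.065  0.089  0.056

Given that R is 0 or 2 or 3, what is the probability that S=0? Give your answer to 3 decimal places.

P(R=0) = 0.159 + 0.045 + 0.041 = 0.245.
P(R=2) = 0.010 + 0.182 + 0.156 = 0.348.
P(R=3) = 0.065 + 0.089 + 0.056 = 0.210.
P(R ∈ {0, 2, 3}) = 0.245 + 0.348 + 0.210 = 0.803; P(S=0, R ∈ {0, 2, 3}) = 0.159 + 0.010 + 0.065 = 0.234.
P(S=0 | R ∈ {0, 2, 3}) = 0.234/0.803 = 0.291.

0.291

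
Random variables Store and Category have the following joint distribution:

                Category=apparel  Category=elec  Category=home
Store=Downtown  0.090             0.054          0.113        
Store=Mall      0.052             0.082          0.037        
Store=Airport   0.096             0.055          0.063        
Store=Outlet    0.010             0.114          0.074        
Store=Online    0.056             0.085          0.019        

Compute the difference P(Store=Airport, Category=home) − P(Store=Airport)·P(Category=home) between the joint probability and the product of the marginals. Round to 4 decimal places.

-0.0025

P(Store=Airport) = 0.096 + 0.055 + 0.063 = 0.214.
P(Category=home) = 0.113 + 0.037 + 0.063 + 0.074 + 0.019 = 0.306.
P(Store=Airport, Category=home) − P(Store=Airport)P(Category=home) = 0.063 − 0.214×0.306 = -0.0025.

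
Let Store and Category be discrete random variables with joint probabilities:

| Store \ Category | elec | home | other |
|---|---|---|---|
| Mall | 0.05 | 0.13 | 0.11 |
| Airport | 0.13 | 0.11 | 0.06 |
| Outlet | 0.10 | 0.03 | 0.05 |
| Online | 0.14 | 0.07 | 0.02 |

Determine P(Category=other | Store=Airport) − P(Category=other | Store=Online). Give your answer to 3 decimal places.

P(Store=Airport) = 0.13 + 0.11 + 0.06 = 0.30; P(Category=other | Store=Airport) = 0.06/0.30 = 0.2000.
P(Store=Online) = 0.14 + 0.07 + 0.02 = 0.23; P(Category=other | Store=Online) = 0.02/0.23 = 0.0870.
Difference = 0.113.

0.113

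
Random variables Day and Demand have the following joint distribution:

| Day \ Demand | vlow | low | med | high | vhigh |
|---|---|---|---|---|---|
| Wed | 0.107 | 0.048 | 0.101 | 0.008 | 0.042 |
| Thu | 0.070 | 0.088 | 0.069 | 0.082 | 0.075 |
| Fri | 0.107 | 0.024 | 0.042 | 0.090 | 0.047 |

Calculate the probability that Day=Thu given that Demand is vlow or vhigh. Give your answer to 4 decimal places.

0.3237

P(Demand=vlow) = 0.107 + 0.070 + 0.107 = 0.284.
P(Demand=vhigh) = 0.042 + 0.075 + 0.047 = 0.164.
P(Demand ∈ {vlow, vhigh}) = 0.284 + 0.164 = 0.448; P(Day=Thu, Demand ∈ {vlow, vhigh}) = 0.070 + 0.075 = 0.145.
P(Day=Thu | Demand ∈ {vlow, vhigh}) = 0.145/0.448 = 0.3237.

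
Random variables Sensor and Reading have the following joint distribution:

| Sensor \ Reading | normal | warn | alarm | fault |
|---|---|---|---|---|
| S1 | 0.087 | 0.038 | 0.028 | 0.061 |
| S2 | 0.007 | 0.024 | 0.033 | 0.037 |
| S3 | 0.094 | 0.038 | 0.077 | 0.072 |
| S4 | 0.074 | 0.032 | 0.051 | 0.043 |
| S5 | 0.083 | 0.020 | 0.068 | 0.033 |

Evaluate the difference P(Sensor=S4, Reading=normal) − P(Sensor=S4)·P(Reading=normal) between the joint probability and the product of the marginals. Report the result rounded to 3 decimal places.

P(Sensor=S4) = 0.074 + 0.032 + 0.051 + 0.043 = 0.200.
P(Reading=normal) = 0.087 + 0.007 + 0.094 + 0.074 + 0.083 = 0.345.
P(Sensor=S4, Reading=normal) − P(Sensor=S4)P(Reading=normal) = 0.074 − 0.200×0.345 = 0.005.

0.005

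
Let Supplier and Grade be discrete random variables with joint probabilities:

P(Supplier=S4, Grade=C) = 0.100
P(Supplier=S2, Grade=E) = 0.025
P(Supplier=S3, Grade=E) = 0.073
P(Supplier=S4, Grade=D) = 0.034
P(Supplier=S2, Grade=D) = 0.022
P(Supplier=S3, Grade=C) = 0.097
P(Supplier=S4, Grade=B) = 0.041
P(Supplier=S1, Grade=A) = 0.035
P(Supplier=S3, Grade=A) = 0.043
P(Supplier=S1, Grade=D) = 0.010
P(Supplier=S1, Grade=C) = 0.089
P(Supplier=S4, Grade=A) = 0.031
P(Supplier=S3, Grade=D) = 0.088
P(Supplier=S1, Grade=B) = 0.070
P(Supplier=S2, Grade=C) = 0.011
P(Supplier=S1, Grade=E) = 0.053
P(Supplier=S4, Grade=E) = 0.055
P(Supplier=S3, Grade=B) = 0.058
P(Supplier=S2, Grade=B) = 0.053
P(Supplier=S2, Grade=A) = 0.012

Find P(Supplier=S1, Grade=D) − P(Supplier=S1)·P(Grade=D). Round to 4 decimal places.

P(Supplier=S1) = 0.035 + 0.070 + 0.089 + 0.010 + 0.053 = 0.257.
P(Grade=D) = 0.010 + 0.022 + 0.088 + 0.034 = 0.154.
P(Supplier=S1, Grade=D) − P(Supplier=S1)P(Grade=D) = 0.010 − 0.257×0.154 = -0.0296.

-0.0296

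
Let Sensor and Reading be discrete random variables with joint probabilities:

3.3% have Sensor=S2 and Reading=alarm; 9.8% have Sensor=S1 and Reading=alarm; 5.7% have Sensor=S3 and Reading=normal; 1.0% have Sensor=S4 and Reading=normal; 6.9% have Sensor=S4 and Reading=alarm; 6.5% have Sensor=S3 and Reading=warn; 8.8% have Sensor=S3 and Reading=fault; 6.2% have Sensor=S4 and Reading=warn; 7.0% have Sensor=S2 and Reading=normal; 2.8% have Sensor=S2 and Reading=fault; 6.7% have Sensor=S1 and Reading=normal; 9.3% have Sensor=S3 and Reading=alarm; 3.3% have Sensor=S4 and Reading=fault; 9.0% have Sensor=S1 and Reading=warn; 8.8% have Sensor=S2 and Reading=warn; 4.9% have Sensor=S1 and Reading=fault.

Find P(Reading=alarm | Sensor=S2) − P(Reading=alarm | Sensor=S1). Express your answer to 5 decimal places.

-0.17168

P(Sensor=S2) = 0.070 + 0.088 + 0.033 + 0.028 = 0.219; P(Reading=alarm | Sensor=S2) = 0.033/0.219 = 0.150685.
P(Sensor=S1) = 0.067 + 0.090 + 0.098 + 0.049 = 0.304; P(Reading=alarm | Sensor=S1) = 0.098/0.304 = 0.322368.
Difference = -0.17168.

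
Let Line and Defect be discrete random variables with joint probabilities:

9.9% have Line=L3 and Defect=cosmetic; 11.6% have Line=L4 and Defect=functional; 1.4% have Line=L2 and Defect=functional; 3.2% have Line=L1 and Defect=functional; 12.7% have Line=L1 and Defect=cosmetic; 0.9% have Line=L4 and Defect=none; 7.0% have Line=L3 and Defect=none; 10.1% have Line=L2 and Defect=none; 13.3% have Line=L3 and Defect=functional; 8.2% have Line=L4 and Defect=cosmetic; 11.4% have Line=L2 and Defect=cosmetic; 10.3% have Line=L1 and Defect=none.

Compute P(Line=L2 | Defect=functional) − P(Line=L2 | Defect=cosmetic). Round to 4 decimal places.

-0.2227

P(Defect=functional) = 0.032 + 0.014 + 0.133 + 0.116 = 0.295; P(Line=L2 | Defect=functional) = 0.014/0.295 = 0.04746.
P(Defect=cosmetic) = 0.127 + 0.114 + 0.099 + 0.082 = 0.422; P(Line=L2 | Defect=cosmetic) = 0.114/0.422 = 0.27014.
Difference = -0.2227.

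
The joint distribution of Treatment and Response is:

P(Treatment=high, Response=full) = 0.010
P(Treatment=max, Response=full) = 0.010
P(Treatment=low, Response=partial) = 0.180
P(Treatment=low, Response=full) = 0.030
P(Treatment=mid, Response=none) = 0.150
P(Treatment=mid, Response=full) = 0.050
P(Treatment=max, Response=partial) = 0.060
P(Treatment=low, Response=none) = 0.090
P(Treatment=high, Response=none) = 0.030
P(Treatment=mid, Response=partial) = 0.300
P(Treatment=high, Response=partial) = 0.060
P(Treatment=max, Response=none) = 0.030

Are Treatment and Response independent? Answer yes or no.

Every cell satisfies P(Treatment,Response) = P(Treatment)·P(Response). For instance P(Treatment=low) = 0.300, P(Response=partial) = 0.600, and 0.300×0.600 = 0.180 matches the joint entry. So Treatment and Response are independent.

yes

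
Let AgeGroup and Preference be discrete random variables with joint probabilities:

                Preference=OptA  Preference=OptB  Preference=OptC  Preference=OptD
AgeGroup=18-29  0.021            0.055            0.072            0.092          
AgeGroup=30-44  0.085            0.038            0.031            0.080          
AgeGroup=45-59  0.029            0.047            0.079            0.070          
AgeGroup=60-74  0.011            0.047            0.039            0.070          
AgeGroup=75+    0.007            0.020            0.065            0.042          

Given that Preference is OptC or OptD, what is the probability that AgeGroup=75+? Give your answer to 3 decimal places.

0.167

P(Preference=OptC) = 0.072 + 0.031 + 0.079 + 0.039 + 0.065 = 0.286.
P(Preference=OptD) = 0.092 + 0.080 + 0.070 + 0.070 + 0.042 = 0.354.
P(Preference ∈ {OptC, OptD}) = 0.286 + 0.354 = 0.640; P(AgeGroup=75+, Preference ∈ {OptC, OptD}) = 0.065 + 0.042 = 0.107.
P(AgeGroup=75+ | Preference ∈ {OptC, OptD}) = 0.107/0.640 = 0.167.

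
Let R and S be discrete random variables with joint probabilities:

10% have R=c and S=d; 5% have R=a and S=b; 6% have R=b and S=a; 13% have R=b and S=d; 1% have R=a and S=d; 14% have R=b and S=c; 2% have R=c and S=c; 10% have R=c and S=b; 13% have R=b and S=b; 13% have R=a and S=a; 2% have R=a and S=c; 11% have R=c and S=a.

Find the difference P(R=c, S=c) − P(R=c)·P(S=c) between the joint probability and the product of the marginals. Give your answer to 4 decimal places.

P(R=c) = 0.11 + 0.10 + 0.02 + 0.10 = 0.33.
P(S=c) = 0.02 + 0.14 + 0.02 = 0.18.
P(R=c, S=c) − P(R=c)P(S=c) = 0.02 − 0.33×0.18 = -0.0394.

-0.0394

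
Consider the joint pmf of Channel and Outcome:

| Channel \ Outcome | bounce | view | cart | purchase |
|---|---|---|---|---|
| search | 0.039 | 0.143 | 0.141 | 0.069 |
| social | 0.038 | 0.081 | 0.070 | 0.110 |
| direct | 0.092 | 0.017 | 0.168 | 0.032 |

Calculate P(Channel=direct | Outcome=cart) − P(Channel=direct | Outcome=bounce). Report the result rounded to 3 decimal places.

P(Outcome=cart) = 0.141 + 0.070 + 0.168 = 0.379; P(Channel=direct | Outcome=cart) = 0.168/0.379 = 0.4433.
P(Outcome=bounce) = 0.039 + 0.038 + 0.092 = 0.169; P(Channel=direct | Outcome=bounce) = 0.092/0.169 = 0.5444.
Difference = -0.101.

-0.101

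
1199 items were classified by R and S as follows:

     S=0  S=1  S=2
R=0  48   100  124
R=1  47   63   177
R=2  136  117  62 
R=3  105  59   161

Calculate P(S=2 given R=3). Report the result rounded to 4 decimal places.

Total with R=3: 105 + 59 + 161 = 325.
P(S=2 | R=3) = 161/325 = 0.4954.

0.4954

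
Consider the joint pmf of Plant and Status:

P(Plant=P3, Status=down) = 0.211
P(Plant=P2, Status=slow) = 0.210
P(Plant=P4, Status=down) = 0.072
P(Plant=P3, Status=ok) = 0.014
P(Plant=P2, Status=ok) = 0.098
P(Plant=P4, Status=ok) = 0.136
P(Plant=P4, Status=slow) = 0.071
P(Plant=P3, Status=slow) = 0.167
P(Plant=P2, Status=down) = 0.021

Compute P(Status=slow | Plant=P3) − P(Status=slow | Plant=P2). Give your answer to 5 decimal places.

-0.21228

P(Plant=P3) = 0.014 + 0.167 + 0.211 = 0.392; P(Status=slow | Plant=P3) = 0.167/0.392 = 0.426020.
P(Plant=P2) = 0.098 + 0.210 + 0.021 = 0.329; P(Status=slow | Plant=P2) = 0.210/0.329 = 0.638298.
Difference = -0.21228.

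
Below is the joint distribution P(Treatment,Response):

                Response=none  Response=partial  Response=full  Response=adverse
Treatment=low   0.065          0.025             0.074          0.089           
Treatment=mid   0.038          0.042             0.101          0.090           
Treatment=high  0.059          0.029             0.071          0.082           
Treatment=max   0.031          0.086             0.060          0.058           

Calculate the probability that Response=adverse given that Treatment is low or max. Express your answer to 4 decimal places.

P(Treatment=low) = 0.065 + 0.025 + 0.074 + 0.089 = 0.253.
P(Treatment=max) = 0.031 + 0.086 + 0.060 + 0.058 = 0.235.
P(Treatment ∈ {low, max}) = 0.253 + 0.235 = 0.488; P(Response=adverse, Treatment ∈ {low, max}) = 0.089 + 0.058 = 0.147.
P(Response=adverse | Treatment ∈ {low, max}) = 0.147/0.488 = 0.3012.

0.3012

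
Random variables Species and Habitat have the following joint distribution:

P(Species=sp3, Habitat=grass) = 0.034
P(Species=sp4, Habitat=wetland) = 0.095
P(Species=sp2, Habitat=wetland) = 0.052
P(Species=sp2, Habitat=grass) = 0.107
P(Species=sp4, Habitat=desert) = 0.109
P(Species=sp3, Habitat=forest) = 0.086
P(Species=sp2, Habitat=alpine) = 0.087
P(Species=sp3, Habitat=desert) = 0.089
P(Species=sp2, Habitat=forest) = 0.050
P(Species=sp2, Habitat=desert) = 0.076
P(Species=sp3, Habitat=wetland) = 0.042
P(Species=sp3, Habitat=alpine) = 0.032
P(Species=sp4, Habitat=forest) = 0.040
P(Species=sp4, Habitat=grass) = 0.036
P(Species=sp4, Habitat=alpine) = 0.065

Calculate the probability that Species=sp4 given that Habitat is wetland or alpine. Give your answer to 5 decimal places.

0.42895

P(Habitat=wetland) = 0.052 + 0.042 + 0.095 = 0.189.
P(Habitat=alpine) = 0.087 + 0.032 + 0.065 = 0.184.
P(Habitat ∈ {wetland, alpine}) = 0.189 + 0.184 = 0.373; P(Species=sp4, Habitat ∈ {wetland, alpine}) = 0.095 + 0.065 = 0.160.
P(Species=sp4 | Habitat ∈ {wetland, alpine}) = 0.160/0.373 = 0.42895.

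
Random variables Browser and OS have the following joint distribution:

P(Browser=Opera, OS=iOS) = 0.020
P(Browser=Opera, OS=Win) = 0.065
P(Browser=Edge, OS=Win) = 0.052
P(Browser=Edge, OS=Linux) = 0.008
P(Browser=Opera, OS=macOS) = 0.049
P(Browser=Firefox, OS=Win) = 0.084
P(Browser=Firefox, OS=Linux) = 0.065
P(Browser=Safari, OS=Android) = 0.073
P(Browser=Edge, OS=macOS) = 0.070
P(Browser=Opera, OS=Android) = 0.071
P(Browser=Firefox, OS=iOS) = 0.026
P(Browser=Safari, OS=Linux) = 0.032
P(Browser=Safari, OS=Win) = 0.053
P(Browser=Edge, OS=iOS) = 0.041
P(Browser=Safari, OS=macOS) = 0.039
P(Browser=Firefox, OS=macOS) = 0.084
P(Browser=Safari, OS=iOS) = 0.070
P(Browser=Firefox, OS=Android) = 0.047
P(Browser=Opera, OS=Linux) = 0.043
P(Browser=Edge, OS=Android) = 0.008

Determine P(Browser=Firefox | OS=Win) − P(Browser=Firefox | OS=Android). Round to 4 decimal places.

P(OS=Win) = 0.084 + 0.053 + 0.052 + 0.065 = 0.254; P(Browser=Firefox | OS=Win) = 0.084/0.254 = 0.33071.
P(OS=Android) = 0.047 + 0.073 + 0.008 + 0.071 = 0.199; P(Browser=Firefox | OS=Android) = 0.047/0.199 = 0.23618.
Difference = 0.0945.

0.0945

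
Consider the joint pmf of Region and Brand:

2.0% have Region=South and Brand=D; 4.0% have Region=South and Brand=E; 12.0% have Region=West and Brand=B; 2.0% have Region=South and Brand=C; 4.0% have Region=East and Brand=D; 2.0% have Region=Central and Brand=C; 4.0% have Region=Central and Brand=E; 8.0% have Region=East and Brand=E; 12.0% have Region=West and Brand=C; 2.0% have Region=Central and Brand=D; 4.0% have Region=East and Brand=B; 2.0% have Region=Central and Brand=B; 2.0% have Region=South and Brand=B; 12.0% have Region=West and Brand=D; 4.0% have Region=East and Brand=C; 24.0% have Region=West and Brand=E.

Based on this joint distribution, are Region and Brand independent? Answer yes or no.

Every cell satisfies P(Region,Brand) = P(Region)·P(Brand). For instance P(Region=Central) = 0.100, P(Brand=D) = 0.200, and 0.100×0.200 = 0.020 matches the joint entry. So Region and Brand are independent.

yes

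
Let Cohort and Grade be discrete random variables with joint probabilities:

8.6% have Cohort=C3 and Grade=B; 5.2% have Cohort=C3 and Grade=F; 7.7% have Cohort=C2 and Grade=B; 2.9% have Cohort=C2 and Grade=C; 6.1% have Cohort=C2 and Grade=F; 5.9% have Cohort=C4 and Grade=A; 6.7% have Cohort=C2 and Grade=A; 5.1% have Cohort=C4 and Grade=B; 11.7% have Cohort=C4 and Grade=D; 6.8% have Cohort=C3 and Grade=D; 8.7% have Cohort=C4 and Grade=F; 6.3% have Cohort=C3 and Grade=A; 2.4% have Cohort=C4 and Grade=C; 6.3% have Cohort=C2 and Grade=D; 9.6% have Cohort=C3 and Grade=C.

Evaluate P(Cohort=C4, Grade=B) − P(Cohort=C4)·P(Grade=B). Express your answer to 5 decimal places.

-0.02133

P(Cohort=C4) = 0.059 + 0.051 + 0.024 + 0.117 + 0.087 = 0.338.
P(Grade=B) = 0.077 + 0.086 + 0.051 = 0.214.
P(Cohort=C4, Grade=B) − P(Cohort=C4)P(Grade=B) = 0.051 − 0.338×0.214 = -0.02133.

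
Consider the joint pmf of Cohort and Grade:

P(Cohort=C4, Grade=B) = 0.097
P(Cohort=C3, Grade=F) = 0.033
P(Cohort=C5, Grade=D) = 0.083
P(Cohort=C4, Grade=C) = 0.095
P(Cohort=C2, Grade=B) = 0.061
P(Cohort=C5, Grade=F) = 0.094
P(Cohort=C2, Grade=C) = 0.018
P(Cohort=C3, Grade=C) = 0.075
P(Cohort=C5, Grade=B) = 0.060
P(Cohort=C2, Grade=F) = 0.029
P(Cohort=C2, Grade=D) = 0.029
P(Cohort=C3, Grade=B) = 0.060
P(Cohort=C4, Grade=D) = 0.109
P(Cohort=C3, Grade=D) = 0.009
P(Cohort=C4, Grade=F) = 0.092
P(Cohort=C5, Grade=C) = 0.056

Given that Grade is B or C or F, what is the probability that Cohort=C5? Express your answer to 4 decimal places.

P(Grade=B) = 0.061 + 0.060 + 0.097 + 0.060 = 0.278.
P(Grade=C) = 0.018 + 0.075 + 0.095 + 0.056 = 0.244.
P(Grade=F) = 0.029 + 0.033 + 0.092 + 0.094 = 0.248.
P(Grade ∈ {B, C, F}) = 0.278 + 0.244 + 0.248 = 0.770; P(Cohort=C5, Grade ∈ {B, C, F}) = 0.060 + 0.056 + 0.094 = 0.210.
P(Cohort=C5 | Grade ∈ {B, C, F}) = 0.210/0.770 = 0.2727.

0.2727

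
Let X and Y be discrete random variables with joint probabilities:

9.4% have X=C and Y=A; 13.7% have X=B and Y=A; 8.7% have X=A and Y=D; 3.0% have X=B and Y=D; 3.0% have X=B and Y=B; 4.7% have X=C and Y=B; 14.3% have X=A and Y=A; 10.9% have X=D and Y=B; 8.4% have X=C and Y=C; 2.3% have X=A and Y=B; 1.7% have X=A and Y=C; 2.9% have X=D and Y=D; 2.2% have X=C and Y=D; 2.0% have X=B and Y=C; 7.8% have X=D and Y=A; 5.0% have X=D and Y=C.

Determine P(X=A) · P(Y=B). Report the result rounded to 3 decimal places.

P(X=A) = 0.143 + 0.023 + 0.017 + 0.087 = 0.270.
P(Y=B) = 0.023 + 0.030 + 0.047 + 0.109 = 0.209.
Product: 0.270 × 0.209 = 0.056.

0.056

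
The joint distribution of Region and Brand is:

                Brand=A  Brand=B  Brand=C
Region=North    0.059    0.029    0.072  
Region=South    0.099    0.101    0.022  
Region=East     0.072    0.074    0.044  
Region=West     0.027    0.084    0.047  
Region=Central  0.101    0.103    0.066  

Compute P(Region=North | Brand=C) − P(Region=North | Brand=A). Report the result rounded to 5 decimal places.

0.12205

P(Brand=C) = 0.072 + 0.022 + 0.044 + 0.047 + 0.066 = 0.251; P(Region=North | Brand=C) = 0.072/0.251 = 0.286853.
P(Brand=A) = 0.059 + 0.099 + 0.072 + 0.027 + 0.101 = 0.358; P(Region=North | Brand=A) = 0.059/0.358 = 0.164804.
Difference = 0.12205.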